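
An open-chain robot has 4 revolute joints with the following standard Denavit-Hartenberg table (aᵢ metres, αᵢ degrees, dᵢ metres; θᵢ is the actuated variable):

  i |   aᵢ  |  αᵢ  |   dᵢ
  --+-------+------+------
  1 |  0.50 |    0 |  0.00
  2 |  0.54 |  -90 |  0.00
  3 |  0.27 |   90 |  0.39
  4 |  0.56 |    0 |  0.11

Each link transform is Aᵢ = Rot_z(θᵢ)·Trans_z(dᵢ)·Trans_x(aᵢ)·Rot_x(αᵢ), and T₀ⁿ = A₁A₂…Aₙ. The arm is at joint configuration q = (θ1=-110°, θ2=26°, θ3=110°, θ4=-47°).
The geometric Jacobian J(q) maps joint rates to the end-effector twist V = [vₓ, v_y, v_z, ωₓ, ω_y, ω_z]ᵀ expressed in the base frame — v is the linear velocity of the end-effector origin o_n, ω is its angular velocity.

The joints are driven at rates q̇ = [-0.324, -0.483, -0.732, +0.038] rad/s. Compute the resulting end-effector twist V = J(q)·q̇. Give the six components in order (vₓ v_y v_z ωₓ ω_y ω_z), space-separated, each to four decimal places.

o_n = [-0.1465, -0.8900, -0.6502]
J₁: ẑ×o_n = [0.8900, -0.1465, 0.0000], ω = ẑ
J2: z=[0.0000, 0.0000, 1.0000] o=[-0.1710, -0.4698, 0.0000] → [0.4201, 0.0245, -0.0000, 0.0000, 0.0000, 1.0000]
J3: z=[0.9945, 0.1045, 0.0000] o=[-0.1146, -1.0069, 0.0000] → [-0.0680, 0.6467, 0.1196, 0.9945, 0.1045, 0.0000]
J4: z=[0.0982, -0.9345, -0.3420] o=[0.2636, -0.8743, -0.2537] → [0.3652, 0.1792, -0.3849, 0.0982, -0.9345, -0.3420]
V = J·q̇ = [-0.4277, -0.4309, -0.1022, -0.7243, -0.1120, -0.8200]

-0.4277 -0.4309 -0.1022 -0.7243 -0.1120 -0.8200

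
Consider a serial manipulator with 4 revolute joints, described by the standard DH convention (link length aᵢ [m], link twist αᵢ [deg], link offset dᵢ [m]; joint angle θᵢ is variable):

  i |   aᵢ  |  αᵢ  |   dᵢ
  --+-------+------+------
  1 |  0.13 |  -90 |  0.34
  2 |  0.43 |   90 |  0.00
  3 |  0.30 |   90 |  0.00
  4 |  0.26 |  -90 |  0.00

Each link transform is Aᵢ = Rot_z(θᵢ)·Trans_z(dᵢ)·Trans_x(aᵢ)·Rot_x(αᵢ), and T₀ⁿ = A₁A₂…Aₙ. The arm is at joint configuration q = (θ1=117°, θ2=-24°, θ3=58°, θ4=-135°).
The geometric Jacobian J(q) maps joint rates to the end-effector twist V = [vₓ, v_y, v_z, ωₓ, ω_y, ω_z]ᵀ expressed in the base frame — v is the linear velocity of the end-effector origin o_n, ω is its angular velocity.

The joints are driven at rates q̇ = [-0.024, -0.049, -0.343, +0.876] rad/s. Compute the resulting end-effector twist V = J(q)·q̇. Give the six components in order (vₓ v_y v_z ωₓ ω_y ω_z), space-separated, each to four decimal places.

-0.1684 0.1107 -0.0730 0.0858 0.9620 -0.0352

o_n = [-0.3846, 0.5378, 0.3720]
J₁: ẑ×o_n = [-0.5378, -0.3846, 0.0000], ω = ẑ
J2: z=[-0.8910, -0.4540, 0.0000] o=[-0.0590, 0.1158, 0.3400] → [-0.0145, 0.0285, -0.5238, -0.8910, -0.4540, 0.0000]
J3: z=[0.1847, -0.3624, 0.9135] o=[-0.2374, 0.4658, 0.5149] → [-0.0140, -0.1081, -0.0401, 0.1847, -0.3624, 0.9135]
J4: z=[0.1204, 0.9309, 0.3449] o=[-0.5300, 0.4797, 0.5796] → [-0.2133, 0.0751, -0.1283, 0.1204, 0.9309, 0.3449]
V = J·q̇ = [-0.1684, 0.1107, -0.0730, 0.0858, 0.9620, -0.0352]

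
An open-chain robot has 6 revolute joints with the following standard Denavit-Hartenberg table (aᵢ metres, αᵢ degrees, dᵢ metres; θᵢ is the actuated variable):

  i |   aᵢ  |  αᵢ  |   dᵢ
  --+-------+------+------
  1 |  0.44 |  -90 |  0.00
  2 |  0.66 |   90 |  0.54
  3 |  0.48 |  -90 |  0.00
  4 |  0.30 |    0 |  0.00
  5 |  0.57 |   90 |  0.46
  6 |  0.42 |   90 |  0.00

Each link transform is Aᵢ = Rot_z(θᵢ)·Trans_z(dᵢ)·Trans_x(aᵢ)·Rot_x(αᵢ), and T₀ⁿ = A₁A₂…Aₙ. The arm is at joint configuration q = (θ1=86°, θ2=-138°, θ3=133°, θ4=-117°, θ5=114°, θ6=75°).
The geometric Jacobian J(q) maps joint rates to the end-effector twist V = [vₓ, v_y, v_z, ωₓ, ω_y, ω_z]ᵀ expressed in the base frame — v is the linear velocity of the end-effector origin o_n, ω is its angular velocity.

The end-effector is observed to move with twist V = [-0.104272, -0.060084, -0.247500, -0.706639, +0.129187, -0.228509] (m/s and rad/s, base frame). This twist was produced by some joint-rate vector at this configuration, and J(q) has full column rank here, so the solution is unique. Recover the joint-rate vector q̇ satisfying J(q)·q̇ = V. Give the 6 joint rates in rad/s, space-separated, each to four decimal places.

o_n = [-0.6438, 0.7820, -0.6733]
J₁: ẑ×o_n = [-0.7820, -0.6438, 0.0000], ω = ẑ
J2: z=[-0.9976, 0.0698, 0.0000] o=[0.0307, 0.4389, 0.0000] → [-0.0470, -0.6716, -0.2952, -0.9976, 0.0698, 0.0000]
J3: z=[-0.0467, -0.6675, -0.7431] o=[-0.5422, -0.0127, 0.4416] → [1.3347, 0.0234, -0.1049, -0.0467, -0.6675, -0.7431]
J4: z=[0.7182, 0.4946, -0.4894] o=[-0.8754, 0.2545, 0.2226] → [-0.1849, 0.5301, 0.2643, 0.7182, 0.4946, -0.4894]
J5: z=[0.7182, 0.4946, -0.4894] o=[-0.7934, 0.0003, 0.0861] → [0.0070, 0.4722, 0.4875, 0.7182, 0.4946, -0.4894]
J6: z=[-0.0103, -0.6957, -0.7182] o=[-0.8595, 0.5247, -0.4210] → [0.3603, -0.1576, 0.1475, -0.0103, -0.6957, -0.7182]
q̇ = J⁺·V = [-0.7020, 0.4800, -0.4940, 0.0050, -0.3530, 0.0890]

-0.7020 0.4800 -0.4940 0.0050 -0.3530 0.0890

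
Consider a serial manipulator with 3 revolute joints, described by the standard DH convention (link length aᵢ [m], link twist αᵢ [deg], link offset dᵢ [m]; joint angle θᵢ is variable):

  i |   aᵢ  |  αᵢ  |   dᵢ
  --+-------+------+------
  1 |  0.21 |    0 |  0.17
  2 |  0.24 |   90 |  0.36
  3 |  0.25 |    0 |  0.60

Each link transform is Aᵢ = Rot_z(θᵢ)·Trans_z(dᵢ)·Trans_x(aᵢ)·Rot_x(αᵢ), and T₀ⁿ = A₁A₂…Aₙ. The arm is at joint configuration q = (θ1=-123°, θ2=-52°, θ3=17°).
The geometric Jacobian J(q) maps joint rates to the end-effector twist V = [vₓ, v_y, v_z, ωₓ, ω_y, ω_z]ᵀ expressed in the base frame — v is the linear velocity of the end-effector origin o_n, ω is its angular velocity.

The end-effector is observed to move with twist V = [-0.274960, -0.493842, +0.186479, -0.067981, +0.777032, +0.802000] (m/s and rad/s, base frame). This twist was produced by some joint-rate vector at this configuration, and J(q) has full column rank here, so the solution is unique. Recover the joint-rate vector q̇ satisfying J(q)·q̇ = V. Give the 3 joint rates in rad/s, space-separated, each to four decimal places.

0.6480 0.1540 0.7800

o_n = [-0.6439, 0.3798, 0.6031]
J₁: ẑ×o_n = [-0.3798, -0.6439, 0.0000], ω = ẑ
J2: z=[0.0000, 0.0000, 1.0000] o=[-0.1144, -0.1761, 0.1700] → [-0.5560, -0.5295, 0.0000, 0.0000, 0.0000, 1.0000]
J3: z=[-0.0872, 0.9962, 0.0000] o=[-0.3535, -0.1970, 0.5300] → [0.0728, 0.0064, 0.2391, -0.0872, 0.9962, 0.0000]
q̇ = J⁺·V = [0.6480, 0.1540, 0.7800]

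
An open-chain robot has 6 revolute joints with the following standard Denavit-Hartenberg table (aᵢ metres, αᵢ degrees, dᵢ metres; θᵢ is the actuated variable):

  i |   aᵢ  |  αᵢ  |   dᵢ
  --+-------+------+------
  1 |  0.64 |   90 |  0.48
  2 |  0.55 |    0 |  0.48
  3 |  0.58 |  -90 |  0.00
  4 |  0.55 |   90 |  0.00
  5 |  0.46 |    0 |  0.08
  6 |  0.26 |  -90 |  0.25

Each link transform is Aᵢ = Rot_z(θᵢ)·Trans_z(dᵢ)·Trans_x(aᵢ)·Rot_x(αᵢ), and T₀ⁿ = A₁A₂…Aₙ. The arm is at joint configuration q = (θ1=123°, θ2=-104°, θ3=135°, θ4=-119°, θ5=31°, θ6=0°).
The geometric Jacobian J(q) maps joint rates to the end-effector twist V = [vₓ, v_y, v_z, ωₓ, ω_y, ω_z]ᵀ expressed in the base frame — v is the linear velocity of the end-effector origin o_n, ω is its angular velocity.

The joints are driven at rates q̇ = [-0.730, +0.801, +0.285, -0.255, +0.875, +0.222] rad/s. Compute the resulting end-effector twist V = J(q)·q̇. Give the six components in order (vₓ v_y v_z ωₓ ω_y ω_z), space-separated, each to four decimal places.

0.1992 -1.1675 -0.0888 0.8412 -0.2778 -1.4427

o_n = [1.0806, 0.7979, 0.1228]
J₁: ẑ×o_n = [-0.7979, 1.0806, 0.0000], ω = ẑ
J2: z=[0.8387, 0.5446, 0.0000] o=[-0.3486, 0.5367, 0.4800] → [-0.1945, 0.2995, -0.5593, 0.8387, 0.5446, 0.0000]
J3: z=[0.8387, 0.5446, 0.0000] o=[0.1265, 0.6866, -0.0537] → [0.0961, -0.1480, -0.4263, 0.8387, 0.5446, 0.0000]
J4: z=[0.2805, -0.4319, 0.8572] o=[-0.1443, 1.1035, 0.2451] → [0.3147, 1.0842, 0.4434, 0.2805, -0.4319, 0.8572]
J5: z=[0.0017, -0.8928, -0.4505] o=[0.3836, 1.1738, 0.1077] → [-0.1828, -0.3140, 0.6216, 0.0017, -0.8928, -0.4505]
J6: z=[0.0017, -0.8928, -0.4505] o=[0.8287, 1.0505, 0.1763] → [-0.0660, -0.1134, 0.2245, 0.0017, -0.8928, -0.4505]
V = J·q̇ = [0.1992, -1.1675, -0.0888, 0.8412, -0.2778, -1.4427]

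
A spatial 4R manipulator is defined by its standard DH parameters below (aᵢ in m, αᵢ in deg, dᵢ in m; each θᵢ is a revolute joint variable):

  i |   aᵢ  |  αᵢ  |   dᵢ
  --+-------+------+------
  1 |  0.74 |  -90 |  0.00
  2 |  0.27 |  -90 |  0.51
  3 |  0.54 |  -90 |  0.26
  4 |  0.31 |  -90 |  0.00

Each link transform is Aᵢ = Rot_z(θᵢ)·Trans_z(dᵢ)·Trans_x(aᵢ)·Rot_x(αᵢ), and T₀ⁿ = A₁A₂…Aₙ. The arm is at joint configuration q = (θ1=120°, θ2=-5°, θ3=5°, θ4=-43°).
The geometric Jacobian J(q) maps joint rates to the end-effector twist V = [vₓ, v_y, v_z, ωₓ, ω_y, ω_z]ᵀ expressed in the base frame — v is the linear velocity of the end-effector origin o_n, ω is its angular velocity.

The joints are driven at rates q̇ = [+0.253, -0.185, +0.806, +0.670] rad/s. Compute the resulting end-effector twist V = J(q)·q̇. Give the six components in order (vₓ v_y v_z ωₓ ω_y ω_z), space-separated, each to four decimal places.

0.1312 0.1124 0.3571 0.7322 0.4367 -0.5550

o_n = [-1.2893, 1.3467, -0.3795]
J₁: ẑ×o_n = [-1.3467, -1.2893, 0.0000], ω = ẑ
J2: z=[-0.8660, -0.5000, 0.0000] o=[-0.3700, 0.6409, 0.0000] → [0.1898, -0.3287, -1.0710, -0.8660, -0.5000, 0.0000]
J3: z=[-0.0436, 0.0755, -0.9962] o=[-0.9462, 0.6188, 0.0235] → [0.6948, 0.3242, -0.0058, -0.0436, 0.0755, -0.9962]
J4: z=[0.9061, 0.4229, -0.0076] o=[-1.1847, 1.1261, -0.1886] → [-0.0791, 0.1738, 0.2442, 0.9061, 0.4229, -0.0076]
V = J·q̇ = [0.1312, 0.1124, 0.3571, 0.7322, 0.4367, -0.5550]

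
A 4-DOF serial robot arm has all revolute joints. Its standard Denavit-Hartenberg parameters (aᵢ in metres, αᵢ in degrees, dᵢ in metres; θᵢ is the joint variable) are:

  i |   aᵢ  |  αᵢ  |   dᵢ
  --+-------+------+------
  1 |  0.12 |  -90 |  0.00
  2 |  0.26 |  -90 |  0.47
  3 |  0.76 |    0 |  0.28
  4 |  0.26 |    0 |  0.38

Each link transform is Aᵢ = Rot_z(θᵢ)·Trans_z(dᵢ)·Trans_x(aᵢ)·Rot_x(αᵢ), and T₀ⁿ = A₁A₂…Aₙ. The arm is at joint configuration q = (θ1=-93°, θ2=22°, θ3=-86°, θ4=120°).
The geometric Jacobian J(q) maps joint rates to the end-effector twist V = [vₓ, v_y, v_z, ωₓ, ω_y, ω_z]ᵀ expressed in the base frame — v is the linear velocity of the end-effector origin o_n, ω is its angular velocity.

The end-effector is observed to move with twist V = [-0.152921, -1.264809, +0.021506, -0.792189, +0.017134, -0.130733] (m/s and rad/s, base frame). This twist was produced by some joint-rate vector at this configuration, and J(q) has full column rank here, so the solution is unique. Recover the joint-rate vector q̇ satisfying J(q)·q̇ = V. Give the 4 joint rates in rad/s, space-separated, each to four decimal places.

o_n = [1.0623, -0.4190, -0.8099]
J₁: ẑ×o_n = [0.4190, 1.0623, -0.0000], ω = ẑ
J2: z=[0.9986, -0.0523, 0.0000] o=[-0.0063, -0.1198, 0.0000] → [0.0424, 0.8088, -0.2428, 0.9986, -0.0523, 0.0000]
J3: z=[0.0196, 0.3741, -0.9272] o=[0.4505, -0.3852, -0.0974] → [-0.2979, -0.5533, -0.2295, 0.0196, 0.3741, -0.9272]
J4: z=[0.0196, 0.3741, -0.9272] o=[1.2105, -0.3692, -0.3769] → [-0.2082, 0.1459, 0.0545, 0.0196, 0.3741, -0.9272]
q̇ = J⁺·V = [-0.1910, -0.7920, 0.5890, -0.6540]

-0.1910 -0.7920 0.5890 -0.6540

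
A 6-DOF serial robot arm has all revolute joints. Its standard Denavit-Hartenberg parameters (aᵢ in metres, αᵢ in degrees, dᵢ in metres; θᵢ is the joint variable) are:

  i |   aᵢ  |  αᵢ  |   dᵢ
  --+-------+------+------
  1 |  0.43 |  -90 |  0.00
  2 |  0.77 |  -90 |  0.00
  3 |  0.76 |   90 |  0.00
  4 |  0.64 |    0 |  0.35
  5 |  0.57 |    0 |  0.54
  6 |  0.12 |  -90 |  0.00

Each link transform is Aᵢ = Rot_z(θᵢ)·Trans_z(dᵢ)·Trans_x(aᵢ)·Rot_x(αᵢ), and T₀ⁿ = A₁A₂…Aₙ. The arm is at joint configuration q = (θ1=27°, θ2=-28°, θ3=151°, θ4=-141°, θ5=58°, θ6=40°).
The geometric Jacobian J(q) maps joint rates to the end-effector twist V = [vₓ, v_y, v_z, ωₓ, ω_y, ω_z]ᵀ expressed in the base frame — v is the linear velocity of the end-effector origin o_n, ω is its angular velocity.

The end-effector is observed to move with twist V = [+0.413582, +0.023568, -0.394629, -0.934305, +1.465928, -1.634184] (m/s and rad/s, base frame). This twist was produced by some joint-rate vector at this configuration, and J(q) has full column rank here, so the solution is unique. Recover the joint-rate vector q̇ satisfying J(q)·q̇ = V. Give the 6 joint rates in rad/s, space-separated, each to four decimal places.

-0.7730 0.7350 0.6820 -0.8390 0.1510 -0.4500

o_n = [1.0459, -0.5692, 1.3191]
J₁: ẑ×o_n = [0.5692, 1.0459, -0.0000], ω = ẑ
J2: z=[-0.4540, 0.8910, 0.0000] o=[0.3831, 0.1952, 0.0000] → [1.1753, 0.5988, -0.2435, -0.4540, 0.8910, 0.0000]
J3: z=[0.4183, 0.2131, -0.8829] o=[0.9889, 0.5039, 0.3615] → [-0.7433, -0.4509, -0.4610, 0.4183, 0.2131, -0.8829]
J4: z=[0.7785, -0.5850, 0.2276] o=[0.6332, -0.0909, 0.0494] → [-0.6338, -0.8945, -0.1310, 0.7785, -0.5850, 0.2276]
J5: z=[0.7785, -0.5850, 0.2276] o=[0.9700, 0.0078, 0.6889] → [-0.2373, -0.4733, -0.4047, 0.7785, -0.5850, 0.2276]
J6: z=[0.7785, -0.5850, 0.2276] o=[1.1212, -0.4830, 1.2829] → [-0.0016, -0.0453, -0.1111, 0.7785, -0.5850, 0.2276]
q̇ = J⁺·V = [-0.7730, 0.7350, 0.6820, -0.8390, 0.1510, -0.4500]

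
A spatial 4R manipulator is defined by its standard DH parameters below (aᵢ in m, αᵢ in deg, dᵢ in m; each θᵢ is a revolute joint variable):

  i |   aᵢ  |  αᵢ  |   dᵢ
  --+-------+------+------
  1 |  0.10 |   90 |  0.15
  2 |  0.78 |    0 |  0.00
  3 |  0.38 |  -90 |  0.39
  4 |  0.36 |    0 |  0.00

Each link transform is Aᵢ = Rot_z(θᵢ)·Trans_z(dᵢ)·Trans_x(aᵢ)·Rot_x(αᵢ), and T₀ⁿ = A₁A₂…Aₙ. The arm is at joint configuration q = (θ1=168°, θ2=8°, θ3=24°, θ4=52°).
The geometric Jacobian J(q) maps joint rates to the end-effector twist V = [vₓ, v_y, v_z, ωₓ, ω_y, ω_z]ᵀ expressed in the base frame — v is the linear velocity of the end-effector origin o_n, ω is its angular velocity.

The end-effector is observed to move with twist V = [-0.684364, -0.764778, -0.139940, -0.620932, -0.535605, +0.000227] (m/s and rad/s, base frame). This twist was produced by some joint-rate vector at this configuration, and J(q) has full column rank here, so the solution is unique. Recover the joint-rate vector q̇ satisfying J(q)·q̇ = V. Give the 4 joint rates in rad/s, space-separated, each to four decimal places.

0.7940 0.0680 -0.7210 -0.9360

o_n = [-1.3303, 0.3915, 0.5774]
J₁: ẑ×o_n = [-0.3915, -1.3303, 0.0000], ω = ẑ
J2: z=[0.2079, 0.9781, 0.0000] o=[-0.0978, 0.0208, 0.1500] → [0.4180, -0.0889, 1.2826, 0.2079, 0.9781, 0.0000]
J3: z=[0.2079, 0.9781, 0.0000] o=[-0.8533, 0.1814, 0.2586] → [0.3119, -0.0663, 0.5102, 0.2079, 0.9781, 0.0000]
J4: z=[0.5183, -0.1102, 0.8480] o=[-1.0875, 0.6299, 0.4599] → [0.1892, -0.2668, -0.1503, 0.5183, -0.1102, 0.8480]
q̇ = J⁺·V = [0.7940, 0.0680, -0.7210, -0.9360]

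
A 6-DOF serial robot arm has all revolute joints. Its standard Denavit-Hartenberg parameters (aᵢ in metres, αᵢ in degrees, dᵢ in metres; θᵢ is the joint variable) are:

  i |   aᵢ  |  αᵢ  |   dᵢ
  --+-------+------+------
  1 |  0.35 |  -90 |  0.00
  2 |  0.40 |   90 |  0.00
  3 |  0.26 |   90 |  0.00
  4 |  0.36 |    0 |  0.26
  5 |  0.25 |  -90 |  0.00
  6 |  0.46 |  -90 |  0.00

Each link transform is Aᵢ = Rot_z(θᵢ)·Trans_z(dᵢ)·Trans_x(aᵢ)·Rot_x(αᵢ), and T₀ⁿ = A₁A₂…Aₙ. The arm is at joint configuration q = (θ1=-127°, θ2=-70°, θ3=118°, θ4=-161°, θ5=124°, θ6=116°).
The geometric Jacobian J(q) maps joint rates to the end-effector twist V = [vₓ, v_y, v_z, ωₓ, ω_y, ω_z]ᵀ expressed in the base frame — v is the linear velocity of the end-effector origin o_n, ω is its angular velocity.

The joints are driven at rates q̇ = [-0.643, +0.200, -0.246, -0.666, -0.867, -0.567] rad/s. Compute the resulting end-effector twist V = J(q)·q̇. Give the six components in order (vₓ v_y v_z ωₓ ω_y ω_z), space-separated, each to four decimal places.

o_n = [-0.4388, -0.4014, 0.2170]
J₁: ẑ×o_n = [0.4014, -0.4388, 0.0000], ω = ẑ
J2: z=[0.7986, -0.6018, 0.0000] o=[-0.2106, -0.2795, 0.0000] → [-0.1306, -0.1733, -0.2347, 0.7986, -0.6018, 0.0000]
J3: z=[0.5655, 0.7505, 0.3420] o=[-0.2930, -0.3888, 0.3759] → [-0.1150, 0.0400, 0.1024, 0.5655, 0.7505, 0.3420]
J4: z=[0.1932, -0.5237, 0.8297] o=[-0.0845, -0.4936, 0.2612] → [-0.0534, -0.2855, -0.1678, 0.1932, -0.5237, 0.8297]
J5: z=[0.1932, -0.5237, 0.8297] o=[-0.3735, -0.5805, 0.5870] → [0.0452, 0.0172, 0.0004, 0.1932, -0.5237, 0.8297]
J6: z=[0.9342, 0.3567, 0.0077] o=[-0.2985, -0.7739, 0.4474] → [-0.0851, 0.2142, 0.3981, 0.9342, 0.3567, 0.0077]
V = J·q̇ = [-0.2113, 0.2914, -0.1864, -0.8052, 0.2956, -2.0034]

-0.2113 0.2914 -0.1864 -0.8052 0.2956 -2.0034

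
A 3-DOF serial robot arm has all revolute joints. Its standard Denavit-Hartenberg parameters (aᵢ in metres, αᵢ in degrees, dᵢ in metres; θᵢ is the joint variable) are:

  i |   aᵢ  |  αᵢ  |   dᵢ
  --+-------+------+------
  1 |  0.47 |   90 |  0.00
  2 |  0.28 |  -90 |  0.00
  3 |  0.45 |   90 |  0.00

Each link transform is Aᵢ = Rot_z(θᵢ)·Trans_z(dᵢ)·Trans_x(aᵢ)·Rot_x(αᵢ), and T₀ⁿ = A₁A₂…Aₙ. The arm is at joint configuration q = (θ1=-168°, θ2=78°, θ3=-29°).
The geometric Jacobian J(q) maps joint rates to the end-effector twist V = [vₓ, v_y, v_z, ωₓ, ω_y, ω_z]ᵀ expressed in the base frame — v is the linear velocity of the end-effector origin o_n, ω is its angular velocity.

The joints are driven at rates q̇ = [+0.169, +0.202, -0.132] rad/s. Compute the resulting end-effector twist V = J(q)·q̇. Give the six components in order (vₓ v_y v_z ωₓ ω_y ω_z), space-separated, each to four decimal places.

0.1106 -0.0288 0.0001 -0.1683 0.1707 0.1416

o_n = [-0.6421, 0.0866, 0.6589]
J₁: ẑ×o_n = [-0.0866, -0.6421, 0.0000], ω = ẑ
J2: z=[-0.2079, 0.9781, 0.0000] o=[-0.4597, -0.0977, 0.0000] → [0.6445, 0.1370, 0.1400, -0.2079, 0.9781, 0.0000]
J3: z=[0.9568, 0.2034, 0.2079] o=[-0.5167, -0.1098, 0.2739] → [0.0375, -0.3944, 0.2134, 0.9568, 0.2034, 0.2079]
V = J·q̇ = [0.1106, -0.0288, 0.0001, -0.1683, 0.1707, 0.1416]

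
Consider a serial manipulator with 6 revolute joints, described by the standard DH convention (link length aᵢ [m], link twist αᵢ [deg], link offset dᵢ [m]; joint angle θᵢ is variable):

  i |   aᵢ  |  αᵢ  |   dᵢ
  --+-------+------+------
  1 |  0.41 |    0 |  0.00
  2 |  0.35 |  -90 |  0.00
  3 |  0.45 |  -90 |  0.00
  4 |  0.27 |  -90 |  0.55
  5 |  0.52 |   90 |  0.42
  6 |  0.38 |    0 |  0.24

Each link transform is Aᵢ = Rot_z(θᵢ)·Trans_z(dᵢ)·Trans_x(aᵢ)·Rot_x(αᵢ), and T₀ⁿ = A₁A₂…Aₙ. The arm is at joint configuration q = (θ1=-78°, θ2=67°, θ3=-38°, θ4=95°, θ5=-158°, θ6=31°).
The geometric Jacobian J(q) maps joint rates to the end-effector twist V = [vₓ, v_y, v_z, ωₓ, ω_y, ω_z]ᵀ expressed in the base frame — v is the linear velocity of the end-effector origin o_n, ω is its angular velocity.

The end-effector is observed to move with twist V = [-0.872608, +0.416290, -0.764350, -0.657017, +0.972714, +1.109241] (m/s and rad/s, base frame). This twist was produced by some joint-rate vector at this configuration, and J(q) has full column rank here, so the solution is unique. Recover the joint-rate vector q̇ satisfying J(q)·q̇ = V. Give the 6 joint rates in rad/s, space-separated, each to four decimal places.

0.1080 0.7270 0.6550 -0.4020 0.4990 0.3510

o_n = [0.8576, 0.1165, -0.5759]
J₁: ẑ×o_n = [-0.1165, 0.8576, 0.0000], ω = ẑ
J2: z=[0.0000, 0.0000, 1.0000] o=[0.0852, -0.4010, 0.0000] → [-0.5175, 0.7724, 0.0000, 0.0000, 0.0000, 1.0000]
J3: z=[0.1908, 0.9816, 0.0000] o=[0.4288, -0.4678, 0.0000] → [-0.5653, 0.1099, -0.3094, 0.1908, 0.9816, 0.0000]
J4: z=[0.6044, -0.1175, -0.7880] o=[0.7769, -0.5355, 0.2770] → [0.6140, 0.4519, 0.4035, 0.6044, -0.1175, -0.7880]
J5: z=[-0.7540, 0.2353, -0.6133] o=[1.0398, -0.8606, -0.1708] → [0.5040, -0.1936, -0.6938, -0.7540, 0.2353, -0.6133]
J6: z=[-0.4639, 0.4703, 0.7507] o=[0.9650, -0.3195, -0.5561] → [-0.3366, -0.0898, -0.1517, -0.4639, 0.4703, 0.7507]
q̇ = J⁺·V = [0.1080, 0.7270, 0.6550, -0.4020, 0.4990, 0.3510]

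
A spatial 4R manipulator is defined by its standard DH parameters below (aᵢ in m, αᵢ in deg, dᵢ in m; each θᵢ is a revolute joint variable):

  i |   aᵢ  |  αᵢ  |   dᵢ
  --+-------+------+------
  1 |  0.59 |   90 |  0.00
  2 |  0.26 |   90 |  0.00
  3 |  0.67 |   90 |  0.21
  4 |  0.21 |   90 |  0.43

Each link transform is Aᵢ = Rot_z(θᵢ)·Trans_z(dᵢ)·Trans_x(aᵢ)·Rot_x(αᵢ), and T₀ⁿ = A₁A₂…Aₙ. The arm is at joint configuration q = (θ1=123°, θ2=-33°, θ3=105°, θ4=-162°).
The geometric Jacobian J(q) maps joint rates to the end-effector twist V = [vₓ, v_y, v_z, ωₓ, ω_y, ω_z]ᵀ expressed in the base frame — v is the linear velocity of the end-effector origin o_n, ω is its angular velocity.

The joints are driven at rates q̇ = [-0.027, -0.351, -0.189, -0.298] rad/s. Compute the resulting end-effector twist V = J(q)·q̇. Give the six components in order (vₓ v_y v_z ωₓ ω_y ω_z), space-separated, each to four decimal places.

o_n = [-0.0569, 1.1260, -0.4232]
J₁: ẑ×o_n = [-1.1260, -0.0569, 0.0000], ω = ẑ
J2: z=[0.8387, 0.5446, 0.0000] o=[-0.3213, 0.4948, 0.0000] → [-0.2305, 0.3549, 0.3853, 0.8387, 0.5446, 0.0000]
J3: z=[0.2966, -0.4568, -0.8387] o=[-0.4401, 0.6777, -0.1416] → [0.5046, -0.2379, 0.3080, 0.2966, -0.4568, -0.8387]
J4: z=[-0.2241, 0.8204, -0.5261] o=[0.2442, 0.8123, -0.2233] → [0.0010, 0.1136, 0.1766, -0.2241, 0.8204, -0.5261]
V = J·q̇ = [0.0156, -0.1119, -0.2461, -0.2836, -0.3493, 0.2883]

0.0156 -0.1119 -0.2461 -0.2836 -0.3493 0.2883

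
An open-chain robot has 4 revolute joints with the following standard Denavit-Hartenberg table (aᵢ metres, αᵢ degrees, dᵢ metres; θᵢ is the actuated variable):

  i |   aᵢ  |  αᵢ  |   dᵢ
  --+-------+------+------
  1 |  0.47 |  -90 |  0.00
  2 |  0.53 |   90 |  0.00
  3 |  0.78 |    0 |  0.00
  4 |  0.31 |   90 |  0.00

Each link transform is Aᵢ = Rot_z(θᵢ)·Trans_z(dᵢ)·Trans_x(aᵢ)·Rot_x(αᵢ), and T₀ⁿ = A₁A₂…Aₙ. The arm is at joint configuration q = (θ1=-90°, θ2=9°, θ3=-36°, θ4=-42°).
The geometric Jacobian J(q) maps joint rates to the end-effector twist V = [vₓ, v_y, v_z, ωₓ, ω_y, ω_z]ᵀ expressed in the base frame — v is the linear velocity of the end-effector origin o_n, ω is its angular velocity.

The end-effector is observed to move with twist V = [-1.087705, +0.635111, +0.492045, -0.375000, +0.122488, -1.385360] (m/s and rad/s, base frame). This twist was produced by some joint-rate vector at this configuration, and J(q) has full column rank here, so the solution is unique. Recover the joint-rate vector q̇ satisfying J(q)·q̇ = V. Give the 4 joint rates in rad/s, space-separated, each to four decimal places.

-0.6120 -0.3750 -0.0140 -0.7690

o_n = [-0.7617, -1.6804, -0.1917]
J₁: ẑ×o_n = [1.6804, -0.7617, 0.0000], ω = ẑ
J2: z=[1.0000, 0.0000, 0.0000] o=[0.0000, -0.4700, 0.0000] → [0.0000, 0.1917, -1.2104, 1.0000, 0.0000, 0.0000]
J3: z=[0.0000, -0.1564, 0.9877] o=[0.0000, -0.9935, -0.0829] → [0.6955, -0.7523, -0.1192, 0.0000, -0.1564, 0.9877]
J4: z=[0.0000, -0.1564, 0.9877] o=[-0.4585, -1.6167, -0.1816] → [0.0645, -0.2995, -0.0474, 0.0000, -0.1564, 0.9877]
q̇ = J⁺·V = [-0.6120, -0.3750, -0.0140, -0.7690]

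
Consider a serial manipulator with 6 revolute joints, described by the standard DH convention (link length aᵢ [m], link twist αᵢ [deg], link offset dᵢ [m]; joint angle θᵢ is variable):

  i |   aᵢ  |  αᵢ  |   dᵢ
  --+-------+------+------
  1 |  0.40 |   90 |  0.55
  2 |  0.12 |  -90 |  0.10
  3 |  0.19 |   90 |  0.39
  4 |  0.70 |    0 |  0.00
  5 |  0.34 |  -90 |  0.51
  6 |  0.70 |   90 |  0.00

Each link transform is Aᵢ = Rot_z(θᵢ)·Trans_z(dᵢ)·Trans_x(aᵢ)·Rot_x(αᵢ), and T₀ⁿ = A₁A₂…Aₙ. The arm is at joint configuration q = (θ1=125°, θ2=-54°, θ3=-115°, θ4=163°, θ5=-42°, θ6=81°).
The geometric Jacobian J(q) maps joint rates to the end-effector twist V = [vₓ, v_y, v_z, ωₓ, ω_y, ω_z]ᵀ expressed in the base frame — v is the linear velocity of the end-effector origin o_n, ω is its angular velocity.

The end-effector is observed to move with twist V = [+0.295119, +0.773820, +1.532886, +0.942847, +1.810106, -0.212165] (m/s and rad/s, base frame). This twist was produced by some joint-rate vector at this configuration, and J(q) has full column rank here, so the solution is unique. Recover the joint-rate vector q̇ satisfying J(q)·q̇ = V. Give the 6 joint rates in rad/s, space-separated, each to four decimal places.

o_n = [-1.2644, 0.9904, 0.6529]
J₁: ẑ×o_n = [-0.9904, -1.2644, 0.0000], ω = ẑ
J2: z=[0.8192, 0.5736, 0.0000] o=[-0.2294, 0.3277, 0.5500] → [0.0590, -0.0843, 1.1366, 0.8192, 0.5736, 0.0000]
J3: z=[-0.4640, 0.6627, 0.5878] o=[-0.1880, 0.4428, 0.4529] → [-0.1894, -0.5399, 0.4592, -0.4640, 0.6627, 0.5878]
J4: z=[-0.0406, -0.6788, 0.7332] o=[-0.2008, 0.7614, 0.7471] → [-0.1040, -0.7837, -0.7313, -0.0406, -0.6788, 0.7332]
J5: z=[-0.0406, -0.6788, 0.7332] o=[-0.8881, 0.6852, 0.6385] → [-0.2335, -0.2753, -0.2678, -0.0406, -0.6788, 0.7332]
J6: z=[-0.5195, -0.6125, -0.5958] o=[-1.1991, 0.4768, 1.1239] → [0.5945, -0.2058, -0.3069, -0.5195, -0.6125, -0.5958]
q̇ = J⁺·V = [-0.7880, 0.8560, 0.6030, 0.3080, -0.7910, -0.9660]

-0.7880 0.8560 0.6030 0.3080 -0.7910 -0.9660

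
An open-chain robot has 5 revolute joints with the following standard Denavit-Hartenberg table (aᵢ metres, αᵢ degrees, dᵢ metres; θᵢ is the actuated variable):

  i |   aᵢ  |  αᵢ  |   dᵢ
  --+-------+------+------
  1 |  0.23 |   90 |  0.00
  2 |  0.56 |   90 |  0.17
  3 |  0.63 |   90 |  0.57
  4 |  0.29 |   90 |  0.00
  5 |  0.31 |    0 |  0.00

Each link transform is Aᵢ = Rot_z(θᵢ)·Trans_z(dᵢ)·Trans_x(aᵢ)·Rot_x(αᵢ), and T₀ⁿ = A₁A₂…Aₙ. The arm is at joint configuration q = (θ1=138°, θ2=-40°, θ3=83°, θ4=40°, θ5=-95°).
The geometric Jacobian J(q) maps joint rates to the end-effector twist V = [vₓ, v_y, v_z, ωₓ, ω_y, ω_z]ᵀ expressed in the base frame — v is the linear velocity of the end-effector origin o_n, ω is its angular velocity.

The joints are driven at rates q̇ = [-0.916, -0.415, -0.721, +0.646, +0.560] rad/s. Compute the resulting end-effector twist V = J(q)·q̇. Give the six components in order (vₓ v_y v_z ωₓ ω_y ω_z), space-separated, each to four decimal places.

o_n = [0.6713, 0.7855, -0.7942]
J₁: ẑ×o_n = [-0.7855, 0.6713, 0.0000], ω = ẑ
J2: z=[0.6691, 0.7431, 0.0000] o=[-0.1709, 0.1539, 0.0000] → [-0.5902, 0.5314, -0.2032, 0.6691, 0.7431, 0.0000]
J3: z=[0.4777, -0.4301, -0.7660] o=[-0.3760, 0.5673, -0.3600] → [0.3539, -0.5948, 0.5547, 0.4777, -0.4301, -0.7660]
J4: z=[-0.6466, 0.4182, -0.6380] o=[0.2710, 0.8262, -0.8460] → [-0.0043, -0.2219, -0.1411, -0.6466, 0.4182, -0.6380]
J5: z=[0.0164, 0.8438, 0.5365] o=[0.4922, 0.9237, -1.0062] → [0.2530, 0.0926, -0.1534, 0.0164, 0.8438, 0.5365]
V = J·q̇ = [0.8482, -0.4981, -0.4926, -1.0306, 0.7444, -0.4754]

0.8482 -0.4981 -0.4926 -1.0306 0.7444 -0.4754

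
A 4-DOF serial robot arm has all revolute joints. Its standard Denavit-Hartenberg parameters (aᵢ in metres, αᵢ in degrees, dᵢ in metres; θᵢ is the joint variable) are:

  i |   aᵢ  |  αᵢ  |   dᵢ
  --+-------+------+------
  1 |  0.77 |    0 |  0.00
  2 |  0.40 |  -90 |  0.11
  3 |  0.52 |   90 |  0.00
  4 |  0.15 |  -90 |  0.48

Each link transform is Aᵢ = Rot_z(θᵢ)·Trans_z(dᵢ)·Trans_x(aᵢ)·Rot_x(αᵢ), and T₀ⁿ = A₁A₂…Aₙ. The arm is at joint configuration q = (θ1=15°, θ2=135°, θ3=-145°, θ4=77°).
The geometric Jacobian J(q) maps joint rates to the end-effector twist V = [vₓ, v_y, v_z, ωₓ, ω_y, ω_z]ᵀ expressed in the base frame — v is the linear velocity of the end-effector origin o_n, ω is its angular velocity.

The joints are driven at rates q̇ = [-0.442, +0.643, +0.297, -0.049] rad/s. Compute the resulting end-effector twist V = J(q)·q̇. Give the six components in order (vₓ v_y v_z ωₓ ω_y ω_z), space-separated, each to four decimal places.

o_n = [0.9555, -0.0917, 0.0344]
J₁: ẑ×o_n = [0.0917, 0.9555, -0.0000], ω = ẑ
J2: z=[0.0000, 0.0000, 1.0000] o=[0.7438, 0.1993, 0.0000] → [0.2910, 0.2118, -0.0000, 0.0000, 0.0000, 1.0000]
J3: z=[-0.5000, -0.8660, 0.0000] o=[0.3974, 0.3993, 0.1100] → [0.0655, -0.0378, 0.7289, -0.5000, -0.8660, 0.0000]
J4: z=[0.4967, -0.2868, -0.8192] o=[0.7662, 0.1863, 0.4083] → [-0.1206, 0.0306, -0.0838, 0.4967, -0.2868, -0.8192]
V = J·q̇ = [0.1719, -0.2989, 0.2206, -0.1728, -0.2432, 0.2411]

0.1719 -0.2989 0.2206 -0.1728 -0.2432 0.2411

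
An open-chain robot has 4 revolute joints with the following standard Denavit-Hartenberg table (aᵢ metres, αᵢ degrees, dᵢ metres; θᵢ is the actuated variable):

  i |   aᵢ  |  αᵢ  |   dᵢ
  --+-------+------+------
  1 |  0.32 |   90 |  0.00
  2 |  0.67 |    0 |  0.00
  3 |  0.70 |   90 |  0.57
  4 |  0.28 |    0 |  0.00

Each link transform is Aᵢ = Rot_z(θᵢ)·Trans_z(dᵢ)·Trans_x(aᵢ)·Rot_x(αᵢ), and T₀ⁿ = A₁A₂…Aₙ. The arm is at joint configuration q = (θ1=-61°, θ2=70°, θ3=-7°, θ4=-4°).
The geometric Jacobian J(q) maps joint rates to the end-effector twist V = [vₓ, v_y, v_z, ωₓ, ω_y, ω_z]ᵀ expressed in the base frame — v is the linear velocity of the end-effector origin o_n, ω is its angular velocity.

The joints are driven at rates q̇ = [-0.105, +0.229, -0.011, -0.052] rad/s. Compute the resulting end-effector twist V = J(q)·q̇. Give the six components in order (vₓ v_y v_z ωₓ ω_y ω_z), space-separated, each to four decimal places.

-0.2689 0.2999 0.1485 -0.2131 -0.0652 -0.0814

o_n = [0.0003, -1.1360, 1.5022]
J₁: ẑ×o_n = [1.1360, 0.0003, -0.0000], ω = ẑ
J2: z=[-0.8746, -0.4848, 0.0000] o=[0.1551, -0.2799, 0.0000] → [-0.7283, 1.3138, 0.6738, -0.8746, -0.4848, 0.0000]
J3: z=[-0.8746, -0.4848, 0.0000] o=[0.2662, -0.4803, 0.6296] → [-0.4230, 0.7632, 0.4446, -0.8746, -0.4848, 0.0000]
J4: z=[0.4320, -0.7793, -0.4540] o=[-0.0782, -1.0346, 1.2533] → [-0.2400, -0.1432, 0.0174, 0.4320, -0.7793, -0.4540]
V = J·q̇ = [-0.2689, 0.2999, 0.1485, -0.2131, -0.0652, -0.0814]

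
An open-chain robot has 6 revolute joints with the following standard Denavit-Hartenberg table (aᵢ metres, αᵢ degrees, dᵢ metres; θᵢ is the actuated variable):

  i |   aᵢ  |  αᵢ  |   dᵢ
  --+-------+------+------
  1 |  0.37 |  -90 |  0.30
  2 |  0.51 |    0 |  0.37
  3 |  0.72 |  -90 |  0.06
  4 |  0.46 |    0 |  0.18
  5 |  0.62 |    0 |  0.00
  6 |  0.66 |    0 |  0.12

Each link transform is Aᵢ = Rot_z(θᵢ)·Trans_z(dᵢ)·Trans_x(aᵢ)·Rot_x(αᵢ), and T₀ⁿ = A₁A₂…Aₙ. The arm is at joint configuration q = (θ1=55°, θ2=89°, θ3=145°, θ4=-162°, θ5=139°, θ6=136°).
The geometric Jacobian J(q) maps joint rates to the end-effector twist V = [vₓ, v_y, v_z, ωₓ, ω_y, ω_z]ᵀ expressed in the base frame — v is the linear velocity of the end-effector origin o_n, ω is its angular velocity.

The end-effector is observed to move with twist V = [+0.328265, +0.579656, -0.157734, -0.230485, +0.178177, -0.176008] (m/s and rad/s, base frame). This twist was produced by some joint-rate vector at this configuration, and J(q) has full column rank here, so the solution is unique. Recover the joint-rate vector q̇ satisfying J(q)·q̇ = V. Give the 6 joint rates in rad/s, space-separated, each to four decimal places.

o_n = [-0.0136, 0.3412, 0.4481]
J₁: ẑ×o_n = [-0.3412, -0.0136, 0.0000], ω = ẑ
J2: z=[-0.8192, 0.5736, 0.0000] o=[0.2122, 0.3031, 0.3000] → [0.0849, 0.1213, 0.0983, -0.8192, 0.5736, 0.0000]
J3: z=[-0.8192, 0.5736, 0.0000] o=[-0.0858, 0.5226, -0.2099] → [0.3774, 0.5390, 0.1072, -0.8192, 0.5736, 0.0000]
J4: z=[0.4640, 0.6627, 0.5878] o=[-0.3776, 0.2103, 0.3726] → [-0.0269, 0.1789, -0.1805, 0.4640, 0.6627, 0.5878]
J5: z=[0.4640, 0.6627, 0.5878] o=[-0.2631, 0.6218, 0.1244] → [0.3794, -0.0036, -0.2955, 0.4640, 0.6627, 0.5878]
J6: z=[0.4640, 0.6627, 0.5878] o=[-0.6539, 0.4860, 0.5862] → [-0.0064, 0.4404, -0.4915, 0.4640, 0.6627, 0.5878]
q̇ = J⁺·V = [-0.1860, -0.5730, 0.8640, -0.5580, -0.0620, 0.6370]

-0.1860 -0.5730 0.8640 -0.5580 -0.0620 0.6370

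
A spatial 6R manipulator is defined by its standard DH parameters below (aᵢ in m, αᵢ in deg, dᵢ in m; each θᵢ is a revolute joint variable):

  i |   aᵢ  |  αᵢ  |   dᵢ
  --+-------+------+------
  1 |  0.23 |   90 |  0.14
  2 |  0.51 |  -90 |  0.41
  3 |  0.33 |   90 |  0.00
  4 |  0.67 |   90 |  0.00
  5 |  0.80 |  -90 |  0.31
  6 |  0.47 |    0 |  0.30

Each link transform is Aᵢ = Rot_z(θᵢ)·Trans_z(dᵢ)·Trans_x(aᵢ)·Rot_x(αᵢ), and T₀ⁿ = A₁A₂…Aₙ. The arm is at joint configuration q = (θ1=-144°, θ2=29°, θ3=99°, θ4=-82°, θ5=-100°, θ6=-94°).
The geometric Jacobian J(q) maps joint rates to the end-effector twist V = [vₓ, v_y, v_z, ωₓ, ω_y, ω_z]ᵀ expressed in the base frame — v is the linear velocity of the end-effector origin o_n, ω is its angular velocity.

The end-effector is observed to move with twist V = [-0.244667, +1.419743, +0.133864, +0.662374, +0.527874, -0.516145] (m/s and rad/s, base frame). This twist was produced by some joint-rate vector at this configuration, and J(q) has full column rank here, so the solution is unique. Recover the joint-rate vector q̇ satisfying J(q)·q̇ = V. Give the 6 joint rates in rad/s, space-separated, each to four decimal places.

o_n = [-0.8885, 0.4148, -0.7904]
J₁: ẑ×o_n = [-0.4148, -0.8885, 0.0000], ω = ẑ
J2: z=[-0.5878, 0.8090, 0.0000] o=[-0.1861, -0.1352, 0.1400] → [-0.7527, -0.5469, 0.2450, -0.5878, 0.8090, 0.0000]
J3: z=[0.3922, 0.2850, 0.8746] o=[-0.7879, -0.0657, 0.3873] → [-0.7558, 0.3740, 0.2171, 0.3922, 0.2850, 0.8746]
J4: z=[-0.6069, -0.6343, 0.4788] o=[-0.5598, -0.3028, 0.3622] → [0.3875, -0.8569, -0.6440, -0.6069, -0.6343, 0.4788]
J5: z=[-0.7391, 0.6720, -0.0466] o=[-0.7556, -0.5589, -0.2251] → [-0.3344, -0.4116, -0.6304, -0.7391, 0.6720, -0.0466]
J6: z=[-0.1824, -0.2663, -0.9465] o=[-0.4660, 0.2022, -0.4951] → [0.2798, 0.3460, -0.1513, -0.1824, -0.2663, -0.9465]
q̇ = J⁺·V = [-0.3140, -0.6540, 0.4940, -0.9040, 0.5830, 0.1840]

-0.3140 -0.6540 0.4940 -0.9040 0.5830 0.1840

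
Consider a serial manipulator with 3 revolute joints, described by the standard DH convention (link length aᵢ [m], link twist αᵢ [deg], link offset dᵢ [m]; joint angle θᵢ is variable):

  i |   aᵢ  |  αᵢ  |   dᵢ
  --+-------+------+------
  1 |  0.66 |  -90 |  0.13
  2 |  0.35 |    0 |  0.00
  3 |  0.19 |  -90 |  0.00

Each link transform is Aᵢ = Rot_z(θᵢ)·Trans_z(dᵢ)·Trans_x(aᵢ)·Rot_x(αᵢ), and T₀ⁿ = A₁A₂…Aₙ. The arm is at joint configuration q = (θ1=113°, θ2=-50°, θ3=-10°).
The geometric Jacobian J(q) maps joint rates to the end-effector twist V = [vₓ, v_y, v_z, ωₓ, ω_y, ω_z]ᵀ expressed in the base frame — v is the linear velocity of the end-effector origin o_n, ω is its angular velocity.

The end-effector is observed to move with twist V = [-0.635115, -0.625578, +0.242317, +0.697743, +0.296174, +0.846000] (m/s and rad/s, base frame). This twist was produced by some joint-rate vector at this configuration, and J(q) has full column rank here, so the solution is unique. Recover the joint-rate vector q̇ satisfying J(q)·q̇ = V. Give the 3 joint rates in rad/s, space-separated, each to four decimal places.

0.8460 -0.7570 -0.0010

o_n = [-0.3829, 0.9021, 0.5627]
J₁: ẑ×o_n = [-0.9021, -0.3829, 0.0000], ω = ẑ
J2: z=[-0.9205, -0.3907, 0.0000] o=[-0.2579, 0.6075, 0.1300] → [-0.1691, 0.3983, -0.3200, -0.9205, -0.3907, 0.0000]
J3: z=[-0.9205, -0.3907, 0.0000] o=[-0.3458, 0.8146, 0.3981] → [-0.0643, 0.1515, -0.0950, -0.9205, -0.3907, 0.0000]
q̇ = J⁺·V = [0.8460, -0.7570, -0.0010]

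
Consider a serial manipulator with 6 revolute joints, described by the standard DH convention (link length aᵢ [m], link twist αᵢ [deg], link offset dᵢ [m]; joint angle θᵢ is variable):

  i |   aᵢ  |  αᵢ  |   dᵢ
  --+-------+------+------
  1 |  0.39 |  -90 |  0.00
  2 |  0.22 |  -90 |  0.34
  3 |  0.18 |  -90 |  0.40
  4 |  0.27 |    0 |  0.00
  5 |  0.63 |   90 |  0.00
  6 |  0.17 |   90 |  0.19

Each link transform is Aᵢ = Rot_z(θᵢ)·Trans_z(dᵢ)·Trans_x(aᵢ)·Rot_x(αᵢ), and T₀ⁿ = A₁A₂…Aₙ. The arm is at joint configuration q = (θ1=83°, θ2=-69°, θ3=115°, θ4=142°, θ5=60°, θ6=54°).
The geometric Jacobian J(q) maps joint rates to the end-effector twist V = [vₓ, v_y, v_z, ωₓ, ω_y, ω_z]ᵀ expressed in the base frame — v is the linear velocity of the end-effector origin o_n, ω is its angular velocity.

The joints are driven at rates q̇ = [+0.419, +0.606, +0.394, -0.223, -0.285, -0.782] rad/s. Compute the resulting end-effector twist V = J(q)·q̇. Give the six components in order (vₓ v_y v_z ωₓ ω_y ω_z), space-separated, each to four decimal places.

o_n = [-0.9937, 0.9799, 0.2784]
J₁: ẑ×o_n = [-0.9799, -0.9937, 0.0000], ω = ẑ
J2: z=[-0.9925, 0.1219, 0.0000] o=[0.0475, 0.3871, 0.0000] → [0.0339, 0.2763, -0.4615, -0.9925, 0.1219, 0.0000]
J3: z=[0.1138, 0.9266, -0.3584] o=[-0.2803, 0.5068, 0.2054] → [0.2372, 0.2473, 0.7148, 0.1138, 0.9266, -0.3584]
J4: z=[-0.4591, -0.2709, -0.8461] o=[-0.0762, 0.8305, -0.0090] → [0.0485, 0.9082, -0.3171, -0.4591, -0.2709, -0.8461]
J5: z=[-0.4591, -0.2709, -0.8461] o=[-0.2826, 0.7319, 0.1345] → [0.1708, 0.6677, -0.3064, -0.4591, -0.2709, -0.8461]
J6: z=[-0.4356, -0.7615, 0.4801] o=[-0.7704, 1.1030, 0.2804] → [0.0606, -0.1081, -0.1164, -0.4356, -0.7615, 0.4801]
V = J·q̇ = [-0.4035, -0.4598, 0.2511, 0.0171, 1.1720, 0.3322]

-0.4035 -0.4598 0.2511 0.0171 1.1720 0.3322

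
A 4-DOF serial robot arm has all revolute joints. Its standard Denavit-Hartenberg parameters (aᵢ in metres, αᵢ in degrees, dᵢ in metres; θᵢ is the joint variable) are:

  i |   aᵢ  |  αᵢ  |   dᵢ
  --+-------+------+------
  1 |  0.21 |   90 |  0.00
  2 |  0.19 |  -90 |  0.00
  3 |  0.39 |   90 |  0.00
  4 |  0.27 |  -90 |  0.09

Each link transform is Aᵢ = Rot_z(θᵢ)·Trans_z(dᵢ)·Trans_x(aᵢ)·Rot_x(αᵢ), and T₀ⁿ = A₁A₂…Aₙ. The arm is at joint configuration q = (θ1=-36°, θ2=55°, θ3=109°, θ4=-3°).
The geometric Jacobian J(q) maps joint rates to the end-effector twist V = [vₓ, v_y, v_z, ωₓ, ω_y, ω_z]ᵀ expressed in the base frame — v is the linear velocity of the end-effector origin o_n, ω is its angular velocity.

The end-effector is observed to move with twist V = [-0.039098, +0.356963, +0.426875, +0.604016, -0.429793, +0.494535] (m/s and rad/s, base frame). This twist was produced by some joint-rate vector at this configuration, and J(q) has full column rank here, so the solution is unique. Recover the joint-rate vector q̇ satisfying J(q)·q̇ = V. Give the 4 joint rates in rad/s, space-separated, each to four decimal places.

0.6650 0.0910 -0.7050 0.3020

o_n = [0.5911, 0.3777, 0.0413]
J₁: ẑ×o_n = [-0.3777, 0.5911, 0.0000], ω = ẑ
J2: z=[-0.5878, -0.8090, 0.0000] o=[0.1699, -0.1234, 0.0000] → [-0.0334, 0.0243, 0.0462, -0.5878, -0.8090, 0.0000]
J3: z=[-0.6627, 0.4815, 0.5736] o=[0.2581, -0.1875, 0.1556] → [-0.3792, 0.1153, -0.5349, -0.6627, 0.4815, 0.5736]
J4: z=[0.6301, -0.0554, 0.7745] o=[0.4159, 0.1536, 0.0516] → [-0.1730, 0.1422, 0.1509, 0.6301, -0.0554, 0.7745]
q̇ = J⁺·V = [0.6650, 0.0910, -0.7050, 0.3020]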